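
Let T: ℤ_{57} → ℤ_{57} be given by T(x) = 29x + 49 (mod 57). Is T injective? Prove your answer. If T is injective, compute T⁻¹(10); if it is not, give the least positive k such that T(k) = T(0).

36

Recall that injectivity means: for all u, v in the domain, T(u) = T(v) implies u = v.
Suppose T(u) = T(v) in ℤ_{57}. Then 29u + 49 ≡ 29v + 49 (mod 57), thus 29(u − v) ≡ 0 (mod 57).
Since gcd(29, 57) = 1, 29 is invertible modulo 57, hence u − v ≡ 0 (mod 57), i.e. u = v.
So T is injective.
We now compute 29⁻¹ mod 57 explicitly. Euclid's algorithm: 57 = 1·29 + 28, 29 = 1·28 + 1; back-substituting gives 1 = 2·29 − 1·57, so 29⁻¹ ≡ 2 (mod 57).
Since T is injective, we compute T⁻¹(10): solve 29x + 49 ≡ 10 (mod 57), i.e. 29x ≡ 18 (mod 57).
Multiplying by 29⁻¹ = 2 gives x ≡ 2·18 = 36 ≡ 36 (mod 57).
Check: T(36) = 29·36 + 49 = 1093 = 19·57 + 10 ≡ 10 (mod 57).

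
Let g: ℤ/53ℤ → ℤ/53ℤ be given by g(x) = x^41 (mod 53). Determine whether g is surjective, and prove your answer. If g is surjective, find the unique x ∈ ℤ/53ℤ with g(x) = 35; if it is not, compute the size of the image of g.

Since 53 is prime, the nonzero elements of ℤ/53ℤ form a cyclic group of order 52.
As gcd(41, 52) = 1, raising to the 41st power is a bijection on this group: if x_1^41 ≡ x_2^41 then (x_1x_2^{−1})^41 = 1, and the only element of order dividing gcd(41, 52) = 1 is 1, so x_1 = x_2.
With g(0) = 0 this makes g injective on all of ℤ/53ℤ, hence bijective (finite equal-size domain and codomain). In particular g is surjective.
Since g is surjective, we find the preimage of 35. The inverse of x ↦ x^41 on (ℤ/53ℤ)^× is x ↦ x^33, because 41·33 = 1353 = 26·52 + 1 ≡ 1 (mod 52) and x^{52} = 1 for x ≠ 0 (Fermat). So g⁻¹(35) = 35^33 mod 53.
Repeated squaring mod 53: 35^1 ≡ 35, 35^2 ≡ 35² = 1225 ≡ 6, 35^4 ≡ 6² = 36, 35^8 ≡ 36² = 1296 ≡ 24, 35^16 ≡ 24² = 576 ≡ 46, 35^32 ≡ 46² = 2116 ≡ 49. Since 33 = 32 + 1, 35^33 ≡ 49·35: 49·35 = 1715 ≡ 19. So 35^33 ≡ 19 (mod 53).
Hence g⁻¹(35) = 19.

19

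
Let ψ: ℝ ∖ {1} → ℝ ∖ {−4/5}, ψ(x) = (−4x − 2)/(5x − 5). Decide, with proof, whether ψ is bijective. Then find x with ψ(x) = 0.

Suppose ψ(s) = ψ(t). Cross-multiplying: (−4s − 2)(5t − 5) = (−4t − 2)(5s − 5).
Expanding both sides and cancelling the symmetric terms leaves 30·(s − t) = 0. Since 30 ≠ 0, s = t. So ψ is injective.
For any y ≠ −4/5, solving y(5x − 5) = −4x − 2 for x gives a well-defined x ≠ 1. So ψ is surjective.
Hence ψ is bijective.
Solving ψ(x) = 0: cross-multiplying gives −4x − 2 = 0(5x − 5), which rearranges to −4x = 2, so x = −1/2.

-1/2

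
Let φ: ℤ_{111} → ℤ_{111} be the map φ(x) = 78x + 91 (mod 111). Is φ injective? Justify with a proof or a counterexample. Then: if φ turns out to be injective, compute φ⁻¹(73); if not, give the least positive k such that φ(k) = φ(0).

37

We have gcd(78, 111) = 3 > 1. Taking u = 0 and v = 37: φ(0) = 91 and φ(37) = 78·37 + 91 = 2977 ≡ 91 (mod 111).
So φ(0) = φ(37) while 0 ≠ 37, hence φ is not injective.
Since φ is not injective, we find the least positive k with φ(k) = φ(0): this means 78k ≡ 0 (mod 111), i.e. 111 ∣ 78k. Since gcd(78, 111) = 3, dividing through by 3 this holds exactly when 37 ∣ 26k, and as gcd(26, 37) = 1, exactly when 37 ∣ k.
The smallest positive such k is 37.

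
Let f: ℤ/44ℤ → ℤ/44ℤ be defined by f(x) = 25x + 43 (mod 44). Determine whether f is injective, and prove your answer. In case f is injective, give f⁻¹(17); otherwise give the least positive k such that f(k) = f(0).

Recall: f is injective when f(x_1) = f(x_2) forces x_1 = x_2.
If f(x_1) = f(x_2), then 25x_1 ≡ 25x_2 (mod 44). Because gcd(25, 44) = 1, we may cancel 25 to get x_1 ≡ x_2 (mod 44).
Hence f is injective.
We now compute 25⁻¹ mod 44 explicitly. Euclid's algorithm: 44 = 1·25 + 19, 25 = 1·19 + 6, 19 = 3·6 + 1; back-substituting gives 1 = 37·25 − 21·44, so 25⁻¹ ≡ 37 (mod 44).
Since f is injective, we compute f⁻¹(17): solve 25x + 43 ≡ 17 (mod 44), i.e. 25x ≡ 18 (mod 44).
Multiplying by 25⁻¹ = 37 gives x ≡ 37·18 = 666 = 15·44 + 6 ≡ 6 (mod 44).
Check: f(6) = 25·6 + 43 = 193 = 4·44 + 17 ≡ 17 (mod 44).

6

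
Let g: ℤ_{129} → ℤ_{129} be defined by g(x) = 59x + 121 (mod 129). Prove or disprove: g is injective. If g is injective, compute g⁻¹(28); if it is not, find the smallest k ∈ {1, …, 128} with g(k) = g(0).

By definition, g is injective when g(s) = g(t) forces s = t.
If g(s) = g(t), then 59s ≡ 59t (mod 129). Because gcd(59, 129) = 1, we may cancel 59 to get s ≡ t (mod 129).
So g is injective.
We now compute 59⁻¹ mod 129 explicitly. Euclid's algorithm: 129 = 2·59 + 11, 59 = 5·11 + 4, 11 = 2·4 + 3, 4 = 1·3 + 1; back-substituting gives 1 = 35·59 − 16·129, so 59⁻¹ ≡ 35 (mod 129).
Since g is injective, we find g⁻¹(28): we need 59x ≡ 28 − 121 ≡ 36 (mod 129). Using 59⁻¹ = 35: x ≡ 35·36 = 1260 = 9·129 + 99, so x = 99.
Check: g(99) = 59·99 + 121 = 5962 = 46·129 + 28 ≡ 28 (mod 129).

99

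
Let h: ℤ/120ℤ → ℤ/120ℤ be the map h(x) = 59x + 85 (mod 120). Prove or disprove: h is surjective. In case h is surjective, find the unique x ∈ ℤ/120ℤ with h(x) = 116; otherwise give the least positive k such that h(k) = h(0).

29

By definition, h is surjective if every y in the codomain equals h(x) for some x in the domain.
Since gcd(59, 120) = 1, 59 is invertible modulo 120. Euclid's algorithm: 120 = 2·59 + 2, 59 = 29·2 + 1; back-substituting gives 1 = 59·59 − 29·120, so 59⁻¹ ≡ 59 (mod 120).
For any y ∈ ℤ/120ℤ, x = 59(y − 85) mod 120 satisfies h(x) = 59·59(y − 85) + 85 ≡ y (since 59·59 ≡ 1 mod 120). So every y has a preimage.
Therefore h is surjective.
Since h is surjective, we compute h⁻¹(116): solve 59x + 85 ≡ 116 (mod 120), i.e. 59x ≡ 31 (mod 120).
Multiplying by 59⁻¹ = 59 gives x ≡ 59·31 = 1829 = 15·120 + 29 ≡ 29 (mod 120).
Check: h(29) = 59·29 + 85 = 1796 = 14·120 + 116 ≡ 116 (mod 120).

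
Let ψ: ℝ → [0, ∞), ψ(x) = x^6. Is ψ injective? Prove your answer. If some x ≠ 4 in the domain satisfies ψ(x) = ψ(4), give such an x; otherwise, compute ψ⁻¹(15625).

ψ(4) = 4096 = (−4)^6 = ψ(−4) (since 6 is even), with 4 ≠ −4. So ψ is not injective.
For the follow-up, such an x exists: taking x = −4 ∈ ℝ gives ψ(−4) = 4096 = ψ(4) with −4 ≠ 4.

-4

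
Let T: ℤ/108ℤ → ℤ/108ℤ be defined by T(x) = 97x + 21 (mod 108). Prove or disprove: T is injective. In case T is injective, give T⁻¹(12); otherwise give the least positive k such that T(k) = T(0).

99

If T(s) = T(t), then 97s ≡ 97t (mod 108). Because gcd(97, 108) = 1, we may cancel 97 to get s ≡ t (mod 108).
Thus T is injective.
We now compute 97⁻¹ mod 108 explicitly. Euclid's algorithm: 108 = 1·97 + 11, 97 = 8·11 + 9, 11 = 1·9 + 2, 9 = 4·2 + 1; back-substituting gives 1 = 49·97 − 44·108, so 97⁻¹ ≡ 49 (mod 108).
Since T is injective, we compute T⁻¹(12): solve 97x + 21 ≡ 12 (mod 108), i.e. 97x ≡ 99 (mod 108).
Multiplying by 97⁻¹ = 49 gives x ≡ 49·99 = 4851 = 44·108 + 99 ≡ 99 (mod 108).
Check: T(99) = 97·99 + 21 = 9624 = 89·108 + 12 ≡ 12 (mod 108).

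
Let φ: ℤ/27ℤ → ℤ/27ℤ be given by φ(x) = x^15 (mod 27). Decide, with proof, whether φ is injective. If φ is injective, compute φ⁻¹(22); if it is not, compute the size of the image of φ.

φ(0) = 0^15 = 0.
φ(3): Repeated squaring mod 27: 3^1 ≡ 3, 3^2 ≡ 3² = 9, 3^4 ≡ 9² = 81 ≡ 0, 3^8 ≡ 0² = 0. Since 15 = 8 + 4 + 2 + 1, 3^15 ≡ 0·0·9·3: 0·0 = 0, then 0·9 = 0, then 0·3 = 0. So 3^15 ≡ 0 (mod 27).
So φ(0) = φ(3) = 0 while 0 ≠ 3, therefore φ is not injective.
Since φ is not injective, we determine |image(φ)|. Computing x^15 mod 27 for each x (by repeated squaring, reducing mod 27 at every step), the values φ(0), φ(1), …, φ(26) are: 0, 1, 17, 0, 19, 8, 0, 10, 26, 0, 1, 17, 0, 19, 8, 0, 10, 26, 0, 1, 17, 0, 19, 8, 0, 10, 26.
The distinct values are {0, 1, 8, 10, 17, 19, 26}; there are 7 of them.

7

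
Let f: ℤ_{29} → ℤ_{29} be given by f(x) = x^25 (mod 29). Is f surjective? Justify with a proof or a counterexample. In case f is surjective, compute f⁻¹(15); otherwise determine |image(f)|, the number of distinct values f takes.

26

Since 29 is prime, the nonzero elements of ℤ_{29} form a cyclic group of order 28.
As gcd(25, 28) = 1, raising to the 25th power is a bijection on this group: if u^25 ≡ v^25 then (uv^{−1})^25 = 1, and the only element of order dividing gcd(25, 28) = 1 is 1, so u = v.
With f(0) = 0 this makes f injective on all of ℤ_{29}, hence bijective (finite equal-size domain and codomain). In particular f is surjective.
Since f is surjective, we find the preimage of 15. The inverse of x ↦ x^25 on (ℤ_{29})^× is x ↦ x^9, because 25·9 = 225 = 8·28 + 1 ≡ 1 (mod 28) and x^{28} = 1 for x ≠ 0 (Fermat). So f⁻¹(15) = 15^9 mod 29.
Repeated squaring mod 29: 15^1 ≡ 15, 15^2 ≡ 15² = 225 ≡ 22, 15^4 ≡ 22² = 484 ≡ 20, 15^8 ≡ 20² = 400 ≡ 23. Since 9 = 8 + 1, 15^9 ≡ 23·15: 23·15 = 345 ≡ 26. So 15^9 ≡ 26 (mod 29).
Hence f⁻¹(15) = 26.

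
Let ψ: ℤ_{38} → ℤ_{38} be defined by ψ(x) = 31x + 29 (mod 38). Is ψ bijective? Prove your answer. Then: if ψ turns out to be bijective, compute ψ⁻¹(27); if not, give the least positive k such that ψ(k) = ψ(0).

22

If ψ(u) = ψ(v), then 31u ≡ 31v (mod 38). Because gcd(31, 38) = 1, we may cancel 31 to get u ≡ v (mod 38).
We now compute 31⁻¹ mod 38 explicitly. Euclid's algorithm: 38 = 1·31 + 7, 31 = 4·7 + 3, 7 = 2·3 + 1; back-substituting gives 1 = 27·31 − 22·38, so 31⁻¹ ≡ 27 (mod 38).
Then y ↦ 27(y − 29) is a two-sided inverse to ψ, so every y ∈ ℤ_{38} has a preimage.
Therefore ψ is bijective.
Since ψ is bijective, we compute ψ⁻¹(27): solve 31x + 29 ≡ 27 (mod 38), i.e. 31x ≡ 36 (mod 38).
Multiplying by 31⁻¹ = 27 gives x ≡ 27·36 = 972 = 25·38 + 22 ≡ 22 (mod 38).
Check: ψ(22) = 31·22 + 29 = 711 = 18·38 + 27 ≡ 27 (mod 38).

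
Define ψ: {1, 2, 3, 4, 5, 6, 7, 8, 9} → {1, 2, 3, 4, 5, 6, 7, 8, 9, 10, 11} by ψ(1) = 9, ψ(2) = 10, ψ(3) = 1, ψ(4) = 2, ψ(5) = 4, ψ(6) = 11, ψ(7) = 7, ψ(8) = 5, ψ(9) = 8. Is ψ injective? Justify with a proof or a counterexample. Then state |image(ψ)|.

The values ψ(1), …, ψ(9) are 9, 10, 1, 2, 4, 11, 7, 5, 8 — all distinct.
So ψ(x_1) = ψ(x_2) only when x_1 = x_2, and ψ is injective.
The image of ψ is {1, 2, 4, 5, 7, 8, 9, 10, 11}, which has 9 elements.

9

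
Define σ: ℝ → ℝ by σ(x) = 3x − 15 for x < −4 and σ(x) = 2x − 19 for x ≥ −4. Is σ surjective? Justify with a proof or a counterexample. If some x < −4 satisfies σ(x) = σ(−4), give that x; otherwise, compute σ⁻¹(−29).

Both pieces are strictly increasing (slopes 3 and 2), so each is injective on its own interval.
The left piece maps (−∞, −4) onto (−∞, −27); the right piece maps [−4, ∞) onto [−27, ∞).
These images together cover ℝ, so σ is surjective.
Because the two images are disjoint, no x < −4 has σ(x) = σ(−4), so we compute σ⁻¹(−29): −29 lies in (−∞, −27), so solve 3x − 15 = −29: x = (−29 + 15)/3 = −14/3.

-14/3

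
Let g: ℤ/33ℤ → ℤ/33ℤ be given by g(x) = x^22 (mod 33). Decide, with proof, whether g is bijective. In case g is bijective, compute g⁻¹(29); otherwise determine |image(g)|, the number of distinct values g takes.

g(4): Repeated squaring mod 33: 4^1 ≡ 4, 4^2 ≡ 4² = 16, 4^4 ≡ 16² = 256 ≡ 25, 4^8 ≡ 25² = 625 ≡ 31, 4^16 ≡ 31² = 961 ≡ 4. Since 22 = 16 + 4 + 2, 4^22 ≡ 4·25·16: 4·25 = 100 ≡ 1, then 1·16 = 16. So 4^22 ≡ 16 (mod 33).
g(7): Repeated squaring mod 33: 7^1 ≡ 7, 7^2 ≡ 7² = 49 ≡ 16, 7^4 ≡ 16² = 256 ≡ 25, 7^8 ≡ 25² = 625 ≡ 31, 7^16 ≡ 31² = 961 ≡ 4. Since 22 = 16 + 4 + 2, 7^22 ≡ 4·25·16: 4·25 = 100 ≡ 1, then 1·16 = 16. So 7^22 ≡ 16 (mod 33).
So g(4) = g(7) = 16 while 4 ≠ 7, hence g is not injective, hence not bijective.
Since g is not bijective, we determine |image(g)|. Computing x^22 mod 33 for each x (by repeated squaring, reducing mod 33 at every step), the values g(0), g(1), …, g(32) are: 0, 1, 4, 9, 16, 25, 3, 16, 31, 15, 1, 22, 12, 4, 31, 27, 25, 25, 27, 31, 4, 12, 22, 1, 15, 31, 16, 3, 25, 16, 9, 4, 1.
The distinct values are {0, 1, 3, 4, 9, 12, 15, 16, 22, 25, 27, 31}; there are 12 of them.

12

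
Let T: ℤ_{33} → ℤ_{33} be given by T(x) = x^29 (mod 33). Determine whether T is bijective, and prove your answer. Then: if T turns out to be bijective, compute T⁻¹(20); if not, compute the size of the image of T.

Computing x^29 mod 33 for each x (by repeated squaring, reducing mod 33 at every step), the values T(0), T(1), …, T(32) are: 0, 1, 17, 15, 25, 20, 24, 19, 29, 27, 10, 11, 12, 28, 26, 3, 31, 2, 30, 7, 5, 21, 22, 23, 6, 4, 14, 9, 13, 8, 18, 16, 32.
Every element of ℤ_{33} appears exactly once in this list, so T is a bijection, and in particular bijective.
Since T is bijective, we read off the preimage of 20 from the same table: T(5) = 20, so T⁻¹(20) = 5.

5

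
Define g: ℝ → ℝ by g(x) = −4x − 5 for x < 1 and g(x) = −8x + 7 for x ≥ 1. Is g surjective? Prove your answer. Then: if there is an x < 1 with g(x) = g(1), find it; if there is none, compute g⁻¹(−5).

-1

Both pieces are strictly decreasing (slopes −4 and −8), so each is injective on its own interval.
The left piece maps (−∞, 1) onto (−9, ∞); the right piece maps [1, ∞) onto (−∞, −1].
The union (−9, ∞) ∪ (−∞, −1] covers ℝ, so g is surjective.
For the follow-up: the images overlap, so an x < 1 with g(x) = g(1) exists. g(1) = −1; solving −4x − 5 = −1 for x < 1 gives x = (−1 + 5)/(−4) = −1.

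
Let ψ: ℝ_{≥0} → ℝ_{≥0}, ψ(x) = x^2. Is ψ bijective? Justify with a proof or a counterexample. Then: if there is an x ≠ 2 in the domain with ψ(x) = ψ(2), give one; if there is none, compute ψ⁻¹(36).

On ℝ_{≥0}, x ↦ x^2 is strictly increasing (injective) and for any y ∈ ℝ_{≥0} the 2nd root y^{1/2} lies in ℝ_{≥0} (surjective). So ψ is bijective.
Since x ↦ x^2 is strictly increasing on ℝ_{≥0}, it is injective there, so no x ≠ 2 in the domain has ψ(x) = ψ(2). We therefore compute ψ⁻¹(36) = 36^{1/2} = 6 (indeed 6^2 = 36).

6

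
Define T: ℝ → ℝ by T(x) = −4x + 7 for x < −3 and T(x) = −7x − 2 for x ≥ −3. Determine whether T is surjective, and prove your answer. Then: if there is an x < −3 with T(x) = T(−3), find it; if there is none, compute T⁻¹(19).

-3

Both pieces are strictly decreasing (slopes −4 and −7), so each is injective on its own interval.
The left piece maps (−∞, −3) onto (19, ∞); the right piece maps [−3, ∞) onto (−∞, 19].
These images together cover ℝ, so T is surjective.
Because the two images are disjoint, no x < −3 has T(x) = T(−3), so we compute T⁻¹(19): 19 lies in (−∞, 19], so solve −7x − 2 = 19: x = (19 + 2)/(−7) = −3.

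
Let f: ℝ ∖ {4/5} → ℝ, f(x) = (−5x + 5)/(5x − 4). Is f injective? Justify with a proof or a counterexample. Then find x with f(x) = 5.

5/6

Suppose f(s) = f(t). Cross-multiplying: (−5s + 5)(5t − 4) = (−5t + 5)(5s − 4).
Expanding both sides and cancelling the symmetric terms leaves −5·(s − t) = 0. Since −5 ≠ 0, s = t. So f is injective.
Solving f(x) = 5: cross-multiplying gives −5x + 5 = 5(5x − 4), which rearranges to −30x = −25, so x = 5/6.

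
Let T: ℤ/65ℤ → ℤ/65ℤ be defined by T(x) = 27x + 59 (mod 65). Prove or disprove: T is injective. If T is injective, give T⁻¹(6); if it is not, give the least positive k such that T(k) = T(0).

Recall that injectivity means: for all u, v in the domain, T(u) = T(v) implies u = v.
Suppose T(u) = T(v) in ℤ/65ℤ. Then 27u + 59 ≡ 27v + 59 (mod 65), thus 27(u − v) ≡ 0 (mod 65).
Since gcd(27, 65) = 1, 27 is invertible modulo 65, so u − v ≡ 0 (mod 65), i.e. u = v.
Thus T is injective.
We now compute 27⁻¹ mod 65 explicitly. Euclid's algorithm: 65 = 2·27 + 11, 27 = 2·11 + 5, 11 = 2·5 + 1; back-substituting gives 1 = 53·27 − 22·65, so 27⁻¹ ≡ 53 (mod 65).
Since T is injective, we compute T⁻¹(6): solve 27x + 59 ≡ 6 (mod 65), i.e. 27x ≡ 12 (mod 65).
Multiplying by 27⁻¹ = 53 gives x ≡ 53·12 = 636 = 9·65 + 51 ≡ 51 (mod 65).
Check: T(51) = 27·51 + 59 = 1436 = 22·65 + 6 ≡ 6 (mod 65).

51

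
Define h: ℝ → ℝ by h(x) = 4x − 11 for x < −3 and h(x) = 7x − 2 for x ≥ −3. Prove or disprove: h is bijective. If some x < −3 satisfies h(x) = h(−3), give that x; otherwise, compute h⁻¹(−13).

Both pieces are strictly increasing (slopes 4 and 7), so each is injective on its own interval.
The left piece maps (−∞, −3) onto (−∞, −23); the right piece maps [−3, ∞) onto [−23, ∞).
Since −23 = −23, the images partition ℝ: h is injective and surjective, hence bijective.
Because the two images are disjoint, no x < −3 has h(x) = h(−3), so we compute h⁻¹(−13): −13 lies in [−23, ∞), so solve 7x − 2 = −13: x = (−13 + 2)/7 = −11/7.

-11/7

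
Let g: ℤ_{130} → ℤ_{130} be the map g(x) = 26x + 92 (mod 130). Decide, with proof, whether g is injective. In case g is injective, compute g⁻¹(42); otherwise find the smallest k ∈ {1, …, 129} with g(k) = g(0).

We have gcd(26, 130) = 26 > 1. Taking u = 0 and v = 5: g(0) = 92 and g(5) = 26·5 + 92 = 222 ≡ 92 (mod 130).
So g(0) = g(5) while 0 ≠ 5, hence g is not injective.
Since g is not injective, we find the least positive k with g(k) = g(0): this means 26k ≡ 0 (mod 130), i.e. 130 ∣ 26k. Since gcd(26, 130) = 26, dividing through by 26 this holds exactly when 5 ∣ k.
The smallest positive such k is 5.

5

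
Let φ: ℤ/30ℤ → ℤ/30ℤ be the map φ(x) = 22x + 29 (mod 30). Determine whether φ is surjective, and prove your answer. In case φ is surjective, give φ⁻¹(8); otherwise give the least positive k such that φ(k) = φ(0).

15

Since gcd(22, 30) = 2, we have 22x ≡ 0 (mod 2) for all x, so φ(x) ≡ 1 (mod 2).
But 0 ≢ 1 (mod 2), so 0 ∈ ℤ/30ℤ has no preimage. So φ is not surjective.
Since φ is not surjective, we find the least positive k with φ(k) = φ(0): this means 22k ≡ 0 (mod 30), i.e. 30 ∣ 22k. Since gcd(22, 30) = 2, dividing through by 2 this holds exactly when 15 ∣ 11k, and as gcd(11, 15) = 1, exactly when 15 ∣ k.
The smallest positive such k is 15.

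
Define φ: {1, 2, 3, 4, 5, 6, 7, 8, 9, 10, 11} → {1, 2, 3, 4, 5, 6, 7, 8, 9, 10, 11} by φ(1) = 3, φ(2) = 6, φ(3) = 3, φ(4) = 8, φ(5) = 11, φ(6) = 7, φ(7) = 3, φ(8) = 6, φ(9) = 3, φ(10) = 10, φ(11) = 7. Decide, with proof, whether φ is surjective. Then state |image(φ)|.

6

No element maps to 1, so φ is not surjective.
The image of φ is {3, 6, 7, 8, 10, 11}, which has 6 elements.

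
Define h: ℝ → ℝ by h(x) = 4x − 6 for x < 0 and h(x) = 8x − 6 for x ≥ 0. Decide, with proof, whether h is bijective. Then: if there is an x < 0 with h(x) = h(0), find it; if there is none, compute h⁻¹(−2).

1/2

Both pieces are strictly increasing (slopes 4 and 8), so each is injective on its own interval.
The left piece maps (−∞, 0) onto (−∞, −6); the right piece maps [0, ∞) onto [−6, ∞).
Since −6 = −6, the images partition ℝ: h is injective and surjective, hence bijective.
Because the two images are disjoint, no x < 0 has h(x) = h(0), so we compute h⁻¹(−2): −2 lies in [−6, ∞), so solve 8x − 6 = −2: x = (−2 + 6)/8 = 1/2.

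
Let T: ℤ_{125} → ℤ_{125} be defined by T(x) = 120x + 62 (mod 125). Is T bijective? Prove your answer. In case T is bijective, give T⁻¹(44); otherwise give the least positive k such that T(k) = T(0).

25

We have gcd(120, 125) = 5 > 1. Taking a = 0 and b = 25: T(0) = 62 and T(25) = 120·25 + 62 = 3062 ≡ 62 (mod 125).
So T(0) = T(25) while 0 ≠ 25, so T is not injective, hence not bijective.
Since T is not bijective, we find the least positive k with T(k) = T(0): this means 120k ≡ 0 (mod 125), i.e. 125 ∣ 120k. Since gcd(120, 125) = 5, dividing through by 5 this holds exactly when 25 ∣ 24k, and as gcd(24, 25) = 1, exactly when 25 ∣ k.
The smallest positive such k is 25.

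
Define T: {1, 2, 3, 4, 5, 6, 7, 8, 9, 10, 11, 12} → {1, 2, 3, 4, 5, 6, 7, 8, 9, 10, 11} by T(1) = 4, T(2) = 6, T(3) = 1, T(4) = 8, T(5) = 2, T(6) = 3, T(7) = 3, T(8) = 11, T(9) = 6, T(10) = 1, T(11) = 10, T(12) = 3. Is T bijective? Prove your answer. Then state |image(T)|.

8

T(6) = 3 = T(7) with 6 ≠ 7, so T is not injective, hence not bijective.
The image of T is {1, 2, 3, 4, 6, 8, 10, 11}, which has 8 elements.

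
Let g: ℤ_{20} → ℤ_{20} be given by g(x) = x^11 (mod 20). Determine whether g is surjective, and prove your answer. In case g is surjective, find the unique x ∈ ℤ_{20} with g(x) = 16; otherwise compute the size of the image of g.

g(0) = 0^11 = 0.
g(10): Repeated squaring mod 20: 10^1 ≡ 10, 10^2 ≡ 10² = 100 ≡ 0, 10^4 ≡ 0² = 0, 10^8 ≡ 0² = 0. Since 11 = 8 + 2 + 1, 10^11 ≡ 0·0·10: 0·0 = 0, then 0·10 = 0. So 10^11 ≡ 0 (mod 20).
So g(0) = g(10) = 0 while 0 ≠ 10, thus g is not injective.
A non-injective map from the 20-element set ℤ_{20} to itself takes at most 19 distinct values, so it cannot be surjective. Thus g is not surjective.
Since g is not surjective, we determine |image(g)|. Computing x^11 mod 20 for each x (by repeated squaring, reducing mod 20 at every step), the values g(0), g(1), …, g(19) are: 0, 1, 8, 7, 4, 5, 16, 3, 12, 9, 0, 11, 8, 17, 4, 15, 16, 13, 12, 19.
The distinct values are {0, 1, 3, 4, 5, 7, 8, 9, 11, 12, 13, 15, 16, 17, 19}; there are 15 of them.

15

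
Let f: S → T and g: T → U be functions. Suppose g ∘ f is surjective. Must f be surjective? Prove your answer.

not surjective

No. Take S = {1}, T = {1, 2, 3}, U = {1}, f(a) = 1 for every a ∈ S, and g(b) = 1 for every b ∈ T.
Then g ∘ f is surjective onto {1}, but 3 ∈ T has no preimage under f, so f is not surjective.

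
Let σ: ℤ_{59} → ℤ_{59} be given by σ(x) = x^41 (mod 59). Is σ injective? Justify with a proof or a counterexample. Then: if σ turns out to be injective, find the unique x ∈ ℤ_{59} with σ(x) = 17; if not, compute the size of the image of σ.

9

Since 59 is prime, the nonzero elements of ℤ_{59} form a cyclic group of order 58.
As gcd(41, 58) = 1, raising to the 41st power is a bijection on this group: if a^41 ≡ b^41 then (ab^{−1})^41 = 1, and the only element of order dividing gcd(41, 58) = 1 is 1, so a = b.
With σ(0) = 0 this makes σ injective on all of ℤ_{59}, hence bijective (finite equal-size domain and codomain). In particular σ is injective.
Since σ is injective, we find the preimage of 17. The inverse of x ↦ x^41 on (ℤ_{59})^× is x ↦ x^17, because 41·17 = 697 = 12·58 + 1 ≡ 1 (mod 58) and x^{58} = 1 for x ≠ 0 (Fermat). So σ⁻¹(17) = 17^17 mod 59.
Repeated squaring mod 59: 17^1 ≡ 17, 17^2 ≡ 17² = 289 ≡ 53, 17^4 ≡ 53² = 2809 ≡ 36, 17^8 ≡ 36² = 1296 ≡ 57, 17^16 ≡ 57² = 3249 ≡ 4. Since 17 = 16 + 1, 17^17 ≡ 4·17: 4·17 = 68 ≡ 9. So 17^17 ≡ 9 (mod 59).
Hence σ⁻¹(17) = 9.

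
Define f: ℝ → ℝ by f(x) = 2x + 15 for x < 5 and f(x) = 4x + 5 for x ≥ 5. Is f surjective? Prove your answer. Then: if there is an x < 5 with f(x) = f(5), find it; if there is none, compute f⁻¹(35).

15/2

Both pieces are strictly increasing (slopes 2 and 4), so each is injective on its own interval.
The left piece maps (−∞, 5) onto (−∞, 25); the right piece maps [5, ∞) onto [25, ∞).
These images together cover ℝ, so f is surjective.
Because the two images are disjoint, no x < 5 has f(x) = f(5), so we compute f⁻¹(35): 35 lies in [25, ∞), so solve 4x + 5 = 35: x = (35 − 5)/4 = 15/2.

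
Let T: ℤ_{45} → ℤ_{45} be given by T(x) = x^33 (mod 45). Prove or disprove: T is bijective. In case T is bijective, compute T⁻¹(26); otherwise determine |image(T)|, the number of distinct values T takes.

15

T(0) = 0^33 = 0.
T(15): Repeated squaring mod 45: 15^1 ≡ 15, 15^2 ≡ 15² = 225 ≡ 0, 15^4 ≡ 0² = 0, 15^8 ≡ 0² = 0, 15^16 ≡ 0² = 0, 15^32 ≡ 0² = 0. Since 33 = 32 + 1, 15^33 ≡ 0·15: 0·15 = 0. So 15^33 ≡ 0 (mod 45).
So T(0) = T(15) = 0 while 0 ≠ 15, hence T is not injective, hence not bijective.
Since T is not bijective, we determine |image(T)|. Computing x^33 mod 45 for each x (by repeated squaring, reducing mod 45 at every step), the values T(0), T(1), …, T(44) are: 0, 1, 17, 18, 19, 35, 36, 37, 8, 9, 10, 26, 27, 28, 44, 0, 1, 17, 18, 19, 35, 36, 37, 8, 9, 10, 26, 27, 28, 44, 0, 1, 17, 18, 19, 35, 36, 37, 8, 9, 10, 26, 27, 28, 44.
The distinct values are {0, 1, 8, 9, 10, 17, 18, 19, 26, 27, 28, 35, 36, 37, 44}; there are 15 of them.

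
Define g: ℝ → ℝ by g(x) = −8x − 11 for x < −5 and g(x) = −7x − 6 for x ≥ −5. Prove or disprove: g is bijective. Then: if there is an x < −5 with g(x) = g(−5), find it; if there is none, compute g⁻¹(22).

Both pieces are strictly decreasing (slopes −8 and −7), so each is injective on its own interval.
The left piece maps (−∞, −5) onto (29, ∞); the right piece maps [−5, ∞) onto (−∞, 29].
Since 29 = 29, the images partition ℝ: g is injective and surjective, hence bijective.
Because the two images are disjoint, no x < −5 has g(x) = g(−5), so we compute g⁻¹(22): 22 lies in (−∞, 29], so solve −7x − 6 = 22: x = (22 + 6)/(−7) = −4.

-4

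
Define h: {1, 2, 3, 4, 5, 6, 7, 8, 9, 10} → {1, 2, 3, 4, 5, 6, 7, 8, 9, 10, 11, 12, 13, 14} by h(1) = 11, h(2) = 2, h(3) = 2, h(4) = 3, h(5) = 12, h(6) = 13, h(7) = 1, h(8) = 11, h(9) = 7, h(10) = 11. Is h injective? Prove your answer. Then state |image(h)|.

h(2) = 2 = h(3) with 2 ≠ 3, so h is not injective.
The image of h is {1, 2, 3, 7, 11, 12, 13}, which has 7 elements.

7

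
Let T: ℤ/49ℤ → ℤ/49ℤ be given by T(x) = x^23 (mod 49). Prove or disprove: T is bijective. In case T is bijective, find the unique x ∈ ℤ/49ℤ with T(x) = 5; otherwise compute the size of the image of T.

T(0) = 0^23 = 0.
T(7): Repeated squaring mod 49: 7^1 ≡ 7, 7^2 ≡ 7² = 49 ≡ 0, 7^4 ≡ 0² = 0, 7^8 ≡ 0² = 0, 7^16 ≡ 0² = 0. Since 23 = 16 + 4 + 2 + 1, 7^23 ≡ 0·0·0·7: 0·0 = 0, then 0·0 = 0, then 0·7 = 0. So 7^23 ≡ 0 (mod 49).
So T(0) = T(7) = 0 while 0 ≠ 7, hence T is not injective, hence not bijective.
Since T is not bijective, we determine |image(T)|. Computing x^23 mod 49 for each x (by repeated squaring, reducing mod 49 at every step), the values T(0), T(1), …, T(48) are: 0, 1, 4, 40, 16, 24, 13, 0, 15, 32, 47, 23, 3, 27, 0, 29, 11, 5, 30, 31, 41, 0, 43, 39, 12, 37, 10, 6, 0, 8, 18, 19, 44, 38, 20, 0, 22, 46, 26, 2, 17, 34, 0, 36, 25, 33, 9, 45, 48.
The distinct values are {0, 1, 2, 3, 4, 5, 6, 8, 9, 10, 11, 12, 13, 15, 16, 17, 18, 19, 20, 22, 23, 24, 25, 26, 27, 29, 30, 31, 32, 33, 34, 36, 37, 38, 39, 40, 41, 43, 44, 45, 46, 47, 48}; there are 43 of them.

43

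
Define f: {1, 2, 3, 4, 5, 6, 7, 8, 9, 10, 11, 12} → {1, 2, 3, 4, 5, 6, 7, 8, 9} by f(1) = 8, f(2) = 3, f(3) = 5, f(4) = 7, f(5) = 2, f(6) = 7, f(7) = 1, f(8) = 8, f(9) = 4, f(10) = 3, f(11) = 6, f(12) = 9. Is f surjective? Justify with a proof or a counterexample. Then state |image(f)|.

9

Every element of the codomain has a preimage: 1 = f(7), 2 = f(5), 3 = f(2), 4 = f(9), 5 = f(3), 6 = f(11), 7 = f(4), 8 = f(1), 9 = f(12).
Therefore f is surjective.
The image of f is {1, 2, 3, 4, 5, 6, 7, 8, 9}, which has 9 elements.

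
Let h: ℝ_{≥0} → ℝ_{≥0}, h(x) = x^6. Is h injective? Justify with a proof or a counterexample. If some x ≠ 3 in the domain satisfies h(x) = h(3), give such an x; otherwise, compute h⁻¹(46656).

6

On ℝ_{≥0}, x ↦ x^6 is strictly increasing, so h(s) = h(t) forces s = t. So h is injective.
Since x ↦ x^6 is strictly increasing on ℝ_{≥0}, it is injective there, so no x ≠ 3 in the domain has h(x) = h(3). We therefore compute h⁻¹(46656) = 46656^{1/6} = 6 (indeed 6^6 = 46656).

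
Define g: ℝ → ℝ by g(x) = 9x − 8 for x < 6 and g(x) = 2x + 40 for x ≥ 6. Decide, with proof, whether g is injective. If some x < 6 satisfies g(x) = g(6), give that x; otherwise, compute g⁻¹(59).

Both pieces are strictly increasing (slopes 9 and 2), so each is injective on its own interval.
The left piece maps (−∞, 6) onto (−∞, 46); the right piece maps [6, ∞) onto [52, ∞).
These images are disjoint, so no value is attained by both pieces. Thus g is injective.
Because the two images are disjoint, no x < 6 has g(x) = g(6), so we compute g⁻¹(59): 59 lies in [52, ∞), so solve 2x + 40 = 59: x = (59 − 40)/2 = 19/2.

19/2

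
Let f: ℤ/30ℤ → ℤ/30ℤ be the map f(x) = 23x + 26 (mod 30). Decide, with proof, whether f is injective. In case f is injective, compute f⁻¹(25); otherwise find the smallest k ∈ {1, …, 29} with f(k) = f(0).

Suppose f(u) = f(v) in ℤ/30ℤ. Then 23u + 26 ≡ 23v + 26 (mod 30), hence 23(u − v) ≡ 0 (mod 30).
Since gcd(23, 30) = 1, 23 is invertible modulo 30, thus u − v ≡ 0 (mod 30), i.e. u = v.
Thus f is injective.
We now compute 23⁻¹ mod 30 explicitly. Euclid's algorithm: 30 = 1·23 + 7, 23 = 3·7 + 2, 7 = 3·2 + 1; back-substituting gives 1 = 17·23 − 13·30, so 23⁻¹ ≡ 17 (mod 30).
Since f is injective, we find f⁻¹(25): we need 23x ≡ 25 − 26 ≡ 29 (mod 30). Using 23⁻¹ = 17: x ≡ 17·29 = 493 = 16·30 + 13, so x = 13.
Check: f(13) = 23·13 + 26 = 325 = 10·30 + 25 ≡ 25 (mod 30).

13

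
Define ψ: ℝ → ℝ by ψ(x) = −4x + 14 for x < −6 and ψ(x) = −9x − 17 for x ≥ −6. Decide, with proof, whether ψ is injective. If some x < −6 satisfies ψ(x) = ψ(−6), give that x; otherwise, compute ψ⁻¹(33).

-50/9

Both pieces are strictly decreasing (slopes −4 and −9), so each is injective on its own interval.
The left piece maps (−∞, −6) onto (38, ∞); the right piece maps [−6, ∞) onto (−∞, 37].
These images are disjoint, so no value is attained by both pieces. Hence ψ is injective.
Because the two images are disjoint, no x < −6 has ψ(x) = ψ(−6), so we compute ψ⁻¹(33): 33 lies in (−∞, 37], so solve −9x − 17 = 33: x = (33 + 17)/(−9) = −50/9.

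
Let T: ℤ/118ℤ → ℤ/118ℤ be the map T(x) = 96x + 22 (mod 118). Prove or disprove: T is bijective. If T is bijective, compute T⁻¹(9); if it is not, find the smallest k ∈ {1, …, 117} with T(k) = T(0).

We have gcd(96, 118) = 2 > 1. Taking a = 0 and b = 59: T(0) = 22 and T(59) = 96·59 + 22 = 5686 ≡ 22 (mod 118).
So T(0) = T(59) while 0 ≠ 59, hence T is not injective, hence not bijective.
Since T is not bijective, we find the least positive k with T(k) = T(0): this means 96k ≡ 0 (mod 118), i.e. 118 ∣ 96k. Since gcd(96, 118) = 2, dividing through by 2 this holds exactly when 59 ∣ 48k, and as gcd(48, 59) = 1, exactly when 59 ∣ k.
The smallest positive such k is 59.

59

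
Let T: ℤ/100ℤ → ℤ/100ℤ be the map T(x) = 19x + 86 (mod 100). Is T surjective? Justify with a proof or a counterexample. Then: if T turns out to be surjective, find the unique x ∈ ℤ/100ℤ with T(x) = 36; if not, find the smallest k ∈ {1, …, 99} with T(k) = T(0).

Recall: surjectivity means every element of the codomain has a preimage under T.
Since gcd(19, 100) = 1, 19 is invertible modulo 100. Euclid's algorithm: 100 = 5·19 + 5, 19 = 3·5 + 4, 5 = 1·4 + 1; back-substituting gives 1 = 79·19 − 15·100, so 19⁻¹ ≡ 79 (mod 100).
Then y ↦ 79(y − 86) is a two-sided inverse to T, so every y ∈ ℤ/100ℤ has a preimage.
So T is surjective.
Since T is surjective, we compute T⁻¹(36): solve 19x + 86 ≡ 36 (mod 100), i.e. 19x ≡ 50 (mod 100).
Multiplying by 19⁻¹ = 79 gives x ≡ 79·50 = 3950 = 39·100 + 50 ≡ 50 (mod 100).
Check: T(50) = 19·50 + 86 = 1036 = 10·100 + 36 ≡ 36 (mod 100).

50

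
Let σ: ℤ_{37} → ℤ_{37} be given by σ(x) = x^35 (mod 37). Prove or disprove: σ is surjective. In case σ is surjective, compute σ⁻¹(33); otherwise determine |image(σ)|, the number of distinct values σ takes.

9

Since 37 is prime, the nonzero elements of ℤ_{37} form a cyclic group of order 36.
As gcd(35, 36) = 1, raising to the 35th power is a bijection on this group: if u^35 ≡ v^35 then (uv^{−1})^35 = 1, and the only element of order dividing gcd(35, 36) = 1 is 1, so u = v.
With σ(0) = 0 this makes σ injective on all of ℤ_{37}, hence bijective (finite equal-size domain and codomain). In particular σ is surjective.
Since σ is surjective, we find the preimage of 33. The inverse of x ↦ x^35 on (ℤ_{37})^× is x ↦ x^35, because 35·35 = 1225 = 34·36 + 1 ≡ 1 (mod 36) and x^{36} = 1 for x ≠ 0 (Fermat). So σ⁻¹(33) = 33^35 mod 37.
Repeated squaring mod 37: 33^1 ≡ 33, 33^2 ≡ 33² = 1089 ≡ 16, 33^4 ≡ 16² = 256 ≡ 34, 33^8 ≡ 34² = 1156 ≡ 9, 33^16 ≡ 9² = 81 ≡ 7, 33^32 ≡ 7² = 49 ≡ 12. Since 35 = 32 + 2 + 1, 33^35 ≡ 12·16·33: 12·16 = 192 ≡ 7, then 7·33 = 231 ≡ 9. So 33^35 ≡ 9 (mod 37).
Hence σ⁻¹(33) = 9.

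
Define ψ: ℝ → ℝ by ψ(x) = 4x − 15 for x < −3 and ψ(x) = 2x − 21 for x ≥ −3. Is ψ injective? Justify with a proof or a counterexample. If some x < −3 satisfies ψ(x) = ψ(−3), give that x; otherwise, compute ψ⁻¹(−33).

-9/2

Both pieces are strictly increasing (slopes 4 and 2), so each is injective on its own interval.
The left piece maps (−∞, −3) onto (−∞, −27); the right piece maps [−3, ∞) onto [−27, ∞).
These images are disjoint, so no value is attained by both pieces. Hence ψ is injective.
Because the two images are disjoint, no x < −3 has ψ(x) = ψ(−3), so we compute ψ⁻¹(−33): −33 lies in (−∞, −27), so solve 4x − 15 = −33: x = (−33 + 15)/4 = −9/2.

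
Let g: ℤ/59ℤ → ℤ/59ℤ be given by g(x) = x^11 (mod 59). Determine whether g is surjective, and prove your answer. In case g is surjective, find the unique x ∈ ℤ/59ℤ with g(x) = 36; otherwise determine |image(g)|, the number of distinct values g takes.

Since 59 is prime, the nonzero elements of ℤ/59ℤ form a cyclic group of order 58.
As gcd(11, 58) = 1, raising to the 11th power is a bijection on this group: if u^11 ≡ v^11 then (uv^{−1})^11 = 1, and the only element of order dividing gcd(11, 58) = 1 is 1, so u = v.
With g(0) = 0 this makes g injective on all of ℤ/59ℤ, hence bijective (finite equal-size domain and codomain). In particular g is surjective.
Since g is surjective, we find the preimage of 36. The inverse of x ↦ x^11 on (ℤ/59ℤ)^× is x ↦ x^37, because 11·37 = 407 = 7·58 + 1 ≡ 1 (mod 58) and x^{58} = 1 for x ≠ 0 (Fermat). So g⁻¹(36) = 36^37 mod 59.
Repeated squaring mod 59: 36^1 ≡ 36, 36^2 ≡ 36² = 1296 ≡ 57, 36^4 ≡ 57² = 3249 ≡ 4, 36^8 ≡ 4² = 16, 36^16 ≡ 16² = 256 ≡ 20, 36^32 ≡ 20² = 400 ≡ 46. Since 37 = 32 + 4 + 1, 36^37 ≡ 46·4·36: 46·4 = 184 ≡ 7, then 7·36 = 252 ≡ 16. So 36^37 ≡ 16 (mod 59).
Hence g⁻¹(36) = 16.

16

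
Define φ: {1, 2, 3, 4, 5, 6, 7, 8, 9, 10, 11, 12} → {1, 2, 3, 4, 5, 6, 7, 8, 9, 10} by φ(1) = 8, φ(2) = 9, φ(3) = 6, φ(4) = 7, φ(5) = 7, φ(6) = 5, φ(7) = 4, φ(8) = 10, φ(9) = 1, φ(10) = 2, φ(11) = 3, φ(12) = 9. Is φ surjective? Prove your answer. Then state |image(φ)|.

Every element of the codomain has a preimage: 1 = φ(9), 2 = φ(10), 3 = φ(11), 4 = φ(7), 5 = φ(6), 6 = φ(3), 7 = φ(4), 8 = φ(1), 9 = φ(2), 10 = φ(8).
So φ is surjective.
The image of φ is {1, 2, 3, 4, 5, 6, 7, 8, 9, 10}, which has 10 elements.

10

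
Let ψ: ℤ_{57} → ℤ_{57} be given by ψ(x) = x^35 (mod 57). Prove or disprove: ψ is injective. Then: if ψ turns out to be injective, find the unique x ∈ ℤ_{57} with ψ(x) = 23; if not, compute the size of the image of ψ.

Computing x^35 mod 57 for each x (by repeated squaring, reducing mod 57 at every step), the values ψ(0), ψ(1), …, ψ(56) are: 0, 1, 29, 51, 43, 23, 54, 49, 50, 36, 40, 26, 27, 22, 53, 33, 25, 47, 18, 19, 20, 48, 13, 5, 42, 16, 11, 12, 55, 2, 45, 46, 41, 15, 52, 44, 9, 37, 38, 39, 10, 32, 24, 4, 35, 30, 31, 17, 21, 7, 8, 3, 34, 14, 6, 28, 56.
Every element of ℤ_{57} appears exactly once in this list, so ψ is a bijection, and in particular injective.
Since ψ is injective, we read off the preimage of 23 from the same table: ψ(5) = 23, so ψ⁻¹(23) = 5.

5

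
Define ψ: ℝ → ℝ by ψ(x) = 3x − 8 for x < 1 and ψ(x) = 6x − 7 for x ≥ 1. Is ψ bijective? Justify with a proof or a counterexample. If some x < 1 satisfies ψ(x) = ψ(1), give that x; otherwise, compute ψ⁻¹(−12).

Both pieces are strictly increasing (slopes 3 and 6), so each is injective on its own interval.
The left piece maps (−∞, 1) onto (−∞, −5); the right piece maps [1, ∞) onto [−1, ∞).
The images leave a gap (−5 has no preimage), so ψ is not surjective, hence not bijective.
Because the two images are disjoint, no x < 1 has ψ(x) = ψ(1), so we compute ψ⁻¹(−12): −12 lies in (−∞, −5), so solve 3x − 8 = −12: x = (−12 + 8)/3 = −4/3.

-4/3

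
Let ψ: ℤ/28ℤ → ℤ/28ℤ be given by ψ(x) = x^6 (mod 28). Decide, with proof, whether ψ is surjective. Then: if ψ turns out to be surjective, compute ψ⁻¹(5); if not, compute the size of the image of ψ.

4

ψ(1) = 1^6 = 1.
ψ(3): Repeated squaring mod 28: 3^1 ≡ 3, 3^2 ≡ 3² = 9, 3^4 ≡ 9² = 81 ≡ 25. Since 6 = 4 + 2, 3^6 ≡ 25·9: 25·9 = 225 ≡ 1. So 3^6 ≡ 1 (mod 28).
So ψ(1) = ψ(3) = 1 while 1 ≠ 3, thus ψ is not injective.
A non-injective map from the 28-element set ℤ/28ℤ to itself takes at most 27 distinct values, so it cannot be surjective. So ψ is not surjective.
Since ψ is not surjective, we determine |image(ψ)|. Computing x^6 mod 28 for each x (by repeated squaring, reducing mod 28 at every step), the values ψ(0), ψ(1), …, ψ(27) are: 0, 1, 8, 1, 8, 1, 8, 21, 8, 1, 8, 1, 8, 1, 0, 1, 8, 1, 8, 1, 8, 21, 8, 1, 8, 1, 8, 1.
The distinct values are {0, 1, 8, 21}; there are 4 of them.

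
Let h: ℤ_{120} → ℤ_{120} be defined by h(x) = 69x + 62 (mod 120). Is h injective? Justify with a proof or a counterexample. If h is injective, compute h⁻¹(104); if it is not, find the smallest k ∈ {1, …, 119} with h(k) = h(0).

40

We have gcd(69, 120) = 3 > 1. Taking x_1 = 0 and x_2 = 40: h(0) = 62 and h(40) = 69·40 + 62 = 2822 ≡ 62 (mod 120).
So h(0) = h(40) while 0 ≠ 40, thus h is not injective.
Since h is not injective, we find the least positive k with h(k) = h(0): this means 69k ≡ 0 (mod 120), i.e. 120 ∣ 69k. Since gcd(69, 120) = 3, dividing through by 3 this holds exactly when 40 ∣ 23k, and as gcd(23, 40) = 1, exactly when 40 ∣ k.
The smallest positive such k is 40.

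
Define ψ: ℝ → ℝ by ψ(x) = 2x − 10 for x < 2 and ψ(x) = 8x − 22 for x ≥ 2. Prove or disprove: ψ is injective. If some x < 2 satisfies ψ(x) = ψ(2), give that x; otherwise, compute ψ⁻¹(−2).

Both pieces are strictly increasing (slopes 2 and 8), so each is injective on its own interval.
The left piece maps (−∞, 2) onto (−∞, −6); the right piece maps [2, ∞) onto [−6, ∞).
These images are disjoint, so no value is attained by both pieces. Hence ψ is injective.
Because the two images are disjoint, no x < 2 has ψ(x) = ψ(2), so we compute ψ⁻¹(−2): −2 lies in [−6, ∞), so solve 8x − 22 = −2: x = (−2 + 22)/8 = 5/2.

5/2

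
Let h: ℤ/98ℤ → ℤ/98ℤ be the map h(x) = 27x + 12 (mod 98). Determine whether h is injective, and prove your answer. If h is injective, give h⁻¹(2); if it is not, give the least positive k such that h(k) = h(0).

If h(s) = h(t), then 27s ≡ 27t (mod 98). Because gcd(27, 98) = 1, we may cancel 27 to get s ≡ t (mod 98).
Therefore h is injective.
We now compute 27⁻¹ mod 98 explicitly. Euclid's algorithm: 98 = 3·27 + 17, 27 = 1·17 + 10, 17 = 1·10 + 7, 10 = 1·7 + 3, 7 = 2·3 + 1; back-substituting gives 1 = 69·27 − 19·98, so 27⁻¹ ≡ 69 (mod 98).
Since h is injective, we find h⁻¹(2): we need 27x ≡ 2 − 12 ≡ 88 (mod 98). Using 27⁻¹ = 69: x ≡ 69·88 = 6072 = 61·98 + 94, so x = 94.
Check: h(94) = 27·94 + 12 = 2550 = 26·98 + 2 ≡ 2 (mod 98).

94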